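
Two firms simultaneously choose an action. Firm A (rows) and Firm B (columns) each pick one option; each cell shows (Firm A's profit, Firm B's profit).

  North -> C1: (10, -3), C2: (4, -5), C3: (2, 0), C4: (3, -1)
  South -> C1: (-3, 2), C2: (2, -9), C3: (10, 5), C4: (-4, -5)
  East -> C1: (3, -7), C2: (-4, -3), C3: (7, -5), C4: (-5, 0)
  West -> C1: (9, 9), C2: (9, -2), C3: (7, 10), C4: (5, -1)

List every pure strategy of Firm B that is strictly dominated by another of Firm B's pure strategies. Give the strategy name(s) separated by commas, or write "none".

C1, C2

C1: dominated, since C3 does at least as well everywhere (North: 0>-3, South: 5>2, East: -5>-7, West: 10>9).
C2 is strictly dominated by C4 (North: -1>-5, South: -5>-9, East: 0>-3, West: -1>-2).
C3 is not dominated — it holds its own against C1 at North (0>-3); C2 at North (0>-5); C4 at North (0>-1).
C4 is not dominated — it holds its own against C1 at North (-1>-3); C2 at North (-1>-5); C3 at East (0>-5).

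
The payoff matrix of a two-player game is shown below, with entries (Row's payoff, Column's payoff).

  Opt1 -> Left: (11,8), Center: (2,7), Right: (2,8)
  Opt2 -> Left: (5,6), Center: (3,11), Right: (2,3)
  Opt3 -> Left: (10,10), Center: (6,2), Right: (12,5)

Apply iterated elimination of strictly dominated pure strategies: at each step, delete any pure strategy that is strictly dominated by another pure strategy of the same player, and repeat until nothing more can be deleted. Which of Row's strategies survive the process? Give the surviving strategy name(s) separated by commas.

Row's strategy Opt2 is strictly dominated by Opt3 (Left: 10>5, Center: 6>3, Right: 12>2) and is removed.
Column's strategy Center is strictly dominated by Left (Opt1: 8>7, Opt3: 10>2) and is removed.
Among the remaining strategies, none is strictly dominated by another pure strategy of the same player, so the elimination stops.
Surviving strategies — Row: {Opt1, Opt3}; Column: {Left, Right}.

Opt1, Opt3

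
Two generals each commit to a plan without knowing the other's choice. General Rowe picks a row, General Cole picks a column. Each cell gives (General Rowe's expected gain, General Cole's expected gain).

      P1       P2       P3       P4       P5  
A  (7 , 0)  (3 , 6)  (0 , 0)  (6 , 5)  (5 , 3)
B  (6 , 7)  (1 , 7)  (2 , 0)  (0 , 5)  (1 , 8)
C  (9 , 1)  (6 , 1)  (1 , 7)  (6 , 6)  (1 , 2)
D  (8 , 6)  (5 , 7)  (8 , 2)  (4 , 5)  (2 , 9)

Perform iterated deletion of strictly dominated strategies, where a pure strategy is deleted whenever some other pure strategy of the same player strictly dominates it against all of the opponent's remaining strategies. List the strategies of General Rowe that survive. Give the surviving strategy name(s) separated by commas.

A, C, D

For General Rowe, D strictly dominates B on the remaining columns (P1: 8>6, P2: 5>1, P3: 8>2, P4: 4>0, P5: 2>1); eliminate B.
For General Cole, P5 strictly dominates P1 on the remaining rows (A: 3>0, C: 2>1, D: 9>6); eliminate P1.
Among the remaining strategies, none is strictly dominated by another pure strategy of the same player, so the elimination stops.
Surviving strategies — General Rowe: {A, C, D}; General Cole: {P2, P3, P4, P5}.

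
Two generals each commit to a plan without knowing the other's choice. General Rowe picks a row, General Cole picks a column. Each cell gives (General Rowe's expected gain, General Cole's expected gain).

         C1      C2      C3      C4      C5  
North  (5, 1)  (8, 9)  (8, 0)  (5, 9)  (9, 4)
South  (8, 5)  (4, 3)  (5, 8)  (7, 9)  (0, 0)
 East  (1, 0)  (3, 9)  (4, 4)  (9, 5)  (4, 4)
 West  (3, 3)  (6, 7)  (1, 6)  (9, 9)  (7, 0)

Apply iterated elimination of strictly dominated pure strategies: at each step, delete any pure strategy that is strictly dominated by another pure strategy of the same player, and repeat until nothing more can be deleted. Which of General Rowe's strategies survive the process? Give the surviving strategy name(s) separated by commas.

North, East, West

General Cole's strategy C1 is strictly dominated by C4 (North: 9>1, South: 9>5, East: 5>0, West: 9>3) and is removed.
Column C3 is eliminated: C4 beats it against every remaining row (North: 9>0, South: 9>8, East: 5>4, West: 9>6).
Row South is eliminated: West beats it against every remaining column (C2: 6>4, C4: 9>7, C5: 7>0).
Column C5 is eliminated: C2 beats it against every remaining row (North: 9>4, East: 9>4, West: 7>0).
Among the remaining strategies, none is strictly dominated by another pure strategy of the same player, so the elimination stops.
Surviving strategies — General Rowe: {North, East, West}; General Cole: {C2, C4}.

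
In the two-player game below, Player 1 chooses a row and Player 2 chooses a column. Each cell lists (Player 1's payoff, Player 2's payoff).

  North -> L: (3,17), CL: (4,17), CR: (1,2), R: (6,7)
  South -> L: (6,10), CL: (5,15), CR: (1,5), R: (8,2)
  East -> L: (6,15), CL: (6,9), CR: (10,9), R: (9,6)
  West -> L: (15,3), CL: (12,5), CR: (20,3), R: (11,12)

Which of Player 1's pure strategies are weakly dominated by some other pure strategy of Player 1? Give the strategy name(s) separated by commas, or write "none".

North is weakly dominated by South (L: 6>3, CL: 5>4, CR: 1=1, R: 8>6).
East weakly dominates South — L: 6=6, CL: 6>5, CR: 10>1, R: 9>8.
East: dominated, since West does at least as well everywhere (L: 15>6, CL: 12>6, CR: 20>10, R: 11>9).
West is not dominated — it holds its own against North at L (15>3); South at L (15>6); East at L (15>6).

North, South, East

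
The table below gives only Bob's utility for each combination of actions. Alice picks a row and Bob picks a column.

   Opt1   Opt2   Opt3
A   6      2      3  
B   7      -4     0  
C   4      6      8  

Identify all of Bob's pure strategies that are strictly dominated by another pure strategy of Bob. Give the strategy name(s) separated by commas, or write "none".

Opt2

Opt1: no other strategy beats it everywhere (Opt2 at A (6>2); Opt3 at A (6>3)).
Opt2 is strictly dominated by Opt3 (A: 3>2, B: 0>-4, C: 8>6).
Nothing dominates Opt3: Opt1 at C (8>4); Opt2 at A (3>2).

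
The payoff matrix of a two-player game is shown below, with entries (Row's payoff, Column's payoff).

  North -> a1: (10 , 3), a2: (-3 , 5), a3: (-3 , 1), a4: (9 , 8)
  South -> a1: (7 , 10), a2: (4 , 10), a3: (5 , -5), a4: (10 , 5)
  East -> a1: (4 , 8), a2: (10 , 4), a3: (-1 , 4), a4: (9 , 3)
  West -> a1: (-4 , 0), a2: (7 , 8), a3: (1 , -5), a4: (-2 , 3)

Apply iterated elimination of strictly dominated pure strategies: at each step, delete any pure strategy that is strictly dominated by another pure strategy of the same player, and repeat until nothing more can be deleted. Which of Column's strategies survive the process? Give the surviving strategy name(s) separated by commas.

For Column, a1 strictly dominates a3 on the remaining rows (North: 3>1, South: 10>-5, East: 8>4, West: 0>-5); eliminate a3.
Row West is eliminated: East beats it against every remaining column (a1: 4>-4, a2: 10>7, a4: 9>-2).
Among the remaining strategies, none is strictly dominated by another pure strategy of the same player, so the elimination stops.
Surviving strategies — Row: {North, South, East}; Column: {a1, a2, a4}.

a1, a2, a4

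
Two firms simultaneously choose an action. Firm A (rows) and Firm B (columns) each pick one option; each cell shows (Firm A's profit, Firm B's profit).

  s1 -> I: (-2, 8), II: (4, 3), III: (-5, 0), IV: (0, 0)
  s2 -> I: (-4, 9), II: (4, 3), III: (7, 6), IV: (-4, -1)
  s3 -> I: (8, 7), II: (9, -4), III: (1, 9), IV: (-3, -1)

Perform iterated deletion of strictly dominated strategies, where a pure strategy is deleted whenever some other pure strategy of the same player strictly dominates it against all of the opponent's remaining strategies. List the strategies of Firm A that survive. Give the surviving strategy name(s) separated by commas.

Firm B's strategy II is strictly dominated by I (s1: 8>3, s2: 9>3, s3: 7>-4) and is removed.
For Firm B, I strictly dominates IV on the remaining rows (s1: 8>0, s2: 9>-1, s3: 7>-1); eliminate IV.
For Firm A, s3 strictly dominates s1 on the remaining columns (I: 8>-2, III: 1>-5); eliminate s1.
Among the remaining strategies, none is strictly dominated by another pure strategy of the same player, so the elimination stops.
Surviving strategies — Firm A: {s2, s3}; Firm B: {I, III}.

s2, s3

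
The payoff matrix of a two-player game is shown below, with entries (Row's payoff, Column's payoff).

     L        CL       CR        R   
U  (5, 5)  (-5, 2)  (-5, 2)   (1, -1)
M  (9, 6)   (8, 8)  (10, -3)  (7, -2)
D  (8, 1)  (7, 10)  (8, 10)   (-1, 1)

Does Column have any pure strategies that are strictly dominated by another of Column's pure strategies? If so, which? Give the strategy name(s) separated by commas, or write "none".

Nothing dominates L: CL at U (5>2); CR at U (5>2); R at U (5>-1).
CL: no other strategy beats it everywhere (L at M (8>6); CR at U (2=2); R at U (2>-1)).
CR: no other strategy beats it everywhere (L at D (10>1); CL at U (2=2); R at U (2>-1)).
CL strictly dominates R — U: 2>-1, M: 8>-2, D: 10>1.

R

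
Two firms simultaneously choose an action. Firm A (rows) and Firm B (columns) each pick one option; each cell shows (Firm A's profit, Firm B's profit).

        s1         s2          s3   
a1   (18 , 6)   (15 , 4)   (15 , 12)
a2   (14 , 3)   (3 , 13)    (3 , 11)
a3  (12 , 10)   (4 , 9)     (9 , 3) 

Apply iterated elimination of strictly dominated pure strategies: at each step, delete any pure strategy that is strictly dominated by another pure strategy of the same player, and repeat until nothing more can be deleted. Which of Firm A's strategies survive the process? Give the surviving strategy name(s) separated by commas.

a1

Firm A's strategy a2 is strictly dominated by a1 (s1: 18>14, s2: 15>3, s3: 15>3) and is removed.
Row a3 is eliminated: a1 beats it against every remaining column (s1: 18>12, s2: 15>4, s3: 15>9).
Firm B's strategy s1 is strictly dominated by s3 (a1: 12>6) and is removed.
Column s2 is eliminated: s3 beats it against every remaining row (a1: 12>4).
Among the remaining strategies, none is strictly dominated by another pure strategy of the same player, so the elimination stops.
Surviving strategies — Firm A: {a1}; Firm B: {s3}.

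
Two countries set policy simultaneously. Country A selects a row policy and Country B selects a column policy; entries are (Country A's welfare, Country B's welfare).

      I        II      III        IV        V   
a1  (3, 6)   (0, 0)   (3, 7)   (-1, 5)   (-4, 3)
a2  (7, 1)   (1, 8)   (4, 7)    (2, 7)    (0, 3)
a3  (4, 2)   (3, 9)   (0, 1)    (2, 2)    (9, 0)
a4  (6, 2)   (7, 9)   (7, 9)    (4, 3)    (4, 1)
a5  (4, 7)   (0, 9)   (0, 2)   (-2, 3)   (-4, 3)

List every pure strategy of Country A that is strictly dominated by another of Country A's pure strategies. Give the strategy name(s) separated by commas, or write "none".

a1, a5

a2 strictly dominates a1 — I: 7>3, II: 1>0, III: 4>3, IV: 2>-1, V: 0>-4.
a2: no other strategy beats it everywhere (a1 at I (7>3); a3 at I (7>4); a4 at I (7>6); a5 at I (7>4)).
Nothing dominates a3: a1 at I (4>3); a2 at II (3>1); a4 at V (9>4); a5 at I (4=4).
a4 is not dominated — it holds its own against a1 at I (6>3); a2 at II (7>1); a3 at I (6>4); a5 at I (6>4).
a2 strictly dominates a5 — I: 7>4, II: 1>0, III: 4>0, IV: 2>-2, V: 0>-4.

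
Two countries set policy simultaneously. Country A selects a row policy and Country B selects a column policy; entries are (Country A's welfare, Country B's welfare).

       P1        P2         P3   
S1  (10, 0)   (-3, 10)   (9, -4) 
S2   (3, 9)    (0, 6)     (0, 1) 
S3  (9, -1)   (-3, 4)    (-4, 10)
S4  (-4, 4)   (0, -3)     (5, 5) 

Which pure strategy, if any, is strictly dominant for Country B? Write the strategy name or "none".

none

P1 fails to dominate P2 at S1 (0<10).
P2 fails to dominate P1 at S2 (6<9).
P3 fails to dominate P1 at S1 (-4<0).
No single strategy dominates all the others.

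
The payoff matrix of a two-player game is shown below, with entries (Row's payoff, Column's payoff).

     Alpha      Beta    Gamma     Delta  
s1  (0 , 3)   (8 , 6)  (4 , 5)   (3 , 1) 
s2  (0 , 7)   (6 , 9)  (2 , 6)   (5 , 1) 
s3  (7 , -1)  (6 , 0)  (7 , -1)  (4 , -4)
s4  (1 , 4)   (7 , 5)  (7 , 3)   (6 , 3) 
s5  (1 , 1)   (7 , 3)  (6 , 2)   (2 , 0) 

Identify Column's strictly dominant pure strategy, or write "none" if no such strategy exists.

Beta vs Alpha: s1: 6>3, s2: 9>7, s3: 0>-1, s4: 5>4, s5: 3>1.
Beta vs Gamma: s1: 6>5, s2: 9>6, s3: 0>-1, s4: 5>3, s5: 3>2.
Beta vs Delta: s1: 6>1, s2: 9>1, s3: 0>-4, s4: 5>3, s5: 3>0.
Beta strictly beats every other strategy against every opponent action, so it is strictly dominant.

Beta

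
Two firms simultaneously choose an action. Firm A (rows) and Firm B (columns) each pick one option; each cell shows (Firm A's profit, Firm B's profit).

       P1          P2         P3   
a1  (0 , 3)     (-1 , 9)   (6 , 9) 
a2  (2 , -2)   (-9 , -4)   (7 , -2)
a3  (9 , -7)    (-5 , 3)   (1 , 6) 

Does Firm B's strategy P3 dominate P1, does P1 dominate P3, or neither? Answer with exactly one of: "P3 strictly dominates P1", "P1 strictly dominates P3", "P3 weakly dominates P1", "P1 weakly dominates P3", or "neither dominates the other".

P3's payoffs vs P1's, by Firm A's action — a1: 9>3, a2: -2=-2, a3: 6>-7.
P3 is at least as good everywhere and strictly better somewhere (tied only at a2), so P3 weakly but not strictly dominates P1.

P3 weakly dominates P1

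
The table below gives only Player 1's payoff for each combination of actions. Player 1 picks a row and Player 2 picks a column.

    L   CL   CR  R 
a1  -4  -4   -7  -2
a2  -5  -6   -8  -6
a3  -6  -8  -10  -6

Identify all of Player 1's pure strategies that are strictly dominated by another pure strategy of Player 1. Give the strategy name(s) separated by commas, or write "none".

a2, a3

a1 is not dominated — it holds its own against a2 at L (-4>-5); a3 at L (-4>-6).
a1 strictly dominates a2 — L: -4>-5, CL: -4>-6, CR: -7>-8, R: -2>-6.
a3 is strictly dominated by a1 (L: -4>-6, CL: -4>-8, CR: -7>-10, R: -2>-6).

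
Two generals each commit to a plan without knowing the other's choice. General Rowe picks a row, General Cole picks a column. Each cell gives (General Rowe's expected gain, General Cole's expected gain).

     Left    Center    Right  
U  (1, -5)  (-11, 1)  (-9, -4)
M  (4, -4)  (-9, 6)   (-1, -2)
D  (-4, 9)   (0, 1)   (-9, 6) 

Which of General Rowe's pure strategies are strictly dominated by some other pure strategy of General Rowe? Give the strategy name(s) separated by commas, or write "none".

U: dominated, since M does at least as well everywhere (Left: 4>1, Center: -9>-11, Right: -1>-9).
M is not dominated — it holds its own against U at Left (4>1); D at Left (4>-4).
D: no other strategy beats it everywhere (U at Center (0>-11); M at Center (0>-9)).

U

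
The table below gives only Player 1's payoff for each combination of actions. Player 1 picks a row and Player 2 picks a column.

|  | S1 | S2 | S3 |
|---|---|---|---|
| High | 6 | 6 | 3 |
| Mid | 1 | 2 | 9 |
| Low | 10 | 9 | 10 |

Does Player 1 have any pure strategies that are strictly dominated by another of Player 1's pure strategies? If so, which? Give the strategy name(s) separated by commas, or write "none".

High is strictly dominated by Low (S1: 10>6, S2: 9>6, S3: 10>3).
Low strictly dominates Mid — S1: 10>1, S2: 9>2, S3: 10>9.
Low: no other strategy beats it everywhere (High at S1 (10>6); Mid at S1 (10>1)).

High, Mid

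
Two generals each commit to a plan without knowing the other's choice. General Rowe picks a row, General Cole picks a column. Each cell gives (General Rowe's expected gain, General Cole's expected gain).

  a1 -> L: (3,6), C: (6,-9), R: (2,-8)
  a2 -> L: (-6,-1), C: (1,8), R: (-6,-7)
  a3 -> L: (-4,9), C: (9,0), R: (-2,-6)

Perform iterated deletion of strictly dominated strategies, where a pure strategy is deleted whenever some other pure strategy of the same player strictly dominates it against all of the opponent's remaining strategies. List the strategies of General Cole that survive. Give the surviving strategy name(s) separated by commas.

For General Rowe, a1 strictly dominates a2 on the remaining columns (L: 3>-6, C: 6>1, R: 2>-6); eliminate a2.
General Cole's strategy C is strictly dominated by L (a1: 6>-9, a3: 9>0) and is removed.
For General Rowe, a1 strictly dominates a3 on the remaining columns (L: 3>-4, R: 2>-2); eliminate a3.
For General Cole, L strictly dominates R on the remaining rows (a1: 6>-8); eliminate R.
Among the remaining strategies, none is strictly dominated by another pure strategy of the same player, so the elimination stops.
Surviving strategies — General Rowe: {a1}; General Cole: {L}.

L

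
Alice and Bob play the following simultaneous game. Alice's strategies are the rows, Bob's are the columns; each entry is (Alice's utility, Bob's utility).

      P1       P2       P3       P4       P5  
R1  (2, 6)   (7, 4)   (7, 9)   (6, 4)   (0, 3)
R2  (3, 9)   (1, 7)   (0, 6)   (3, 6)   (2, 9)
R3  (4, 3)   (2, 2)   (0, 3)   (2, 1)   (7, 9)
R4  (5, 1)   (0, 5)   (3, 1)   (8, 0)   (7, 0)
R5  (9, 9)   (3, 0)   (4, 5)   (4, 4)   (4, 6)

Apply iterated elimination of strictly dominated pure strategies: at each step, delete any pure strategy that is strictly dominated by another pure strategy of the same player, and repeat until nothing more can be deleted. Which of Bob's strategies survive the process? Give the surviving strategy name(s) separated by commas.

For Alice, R5 strictly dominates R2 on the remaining columns (P1: 9>3, P2: 3>1, P3: 4>0, P4: 4>3, P5: 4>2); eliminate R2.
For Bob, P1 strictly dominates P4 on the remaining rows (R1: 6>4, R3: 3>1, R4: 1>0, R5: 9>4); eliminate P4.
Among the remaining strategies, none is strictly dominated by another pure strategy of the same player, so the elimination stops.
Surviving strategies — Alice: {R1, R3, R4, R5}; Bob: {P1, P2, P3, P5}.

P1, P2, P3, P5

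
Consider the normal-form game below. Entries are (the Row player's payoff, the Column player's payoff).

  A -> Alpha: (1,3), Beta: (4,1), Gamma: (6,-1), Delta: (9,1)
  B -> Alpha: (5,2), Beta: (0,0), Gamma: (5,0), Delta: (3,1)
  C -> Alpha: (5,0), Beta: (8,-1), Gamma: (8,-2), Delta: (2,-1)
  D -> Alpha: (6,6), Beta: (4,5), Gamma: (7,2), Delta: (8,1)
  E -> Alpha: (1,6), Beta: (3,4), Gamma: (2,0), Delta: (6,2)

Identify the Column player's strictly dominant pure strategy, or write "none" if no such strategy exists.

Alpha

Alpha vs Beta: A: 3>1, B: 2>0, C: 0>-1, D: 6>5, E: 6>4.
Alpha vs Gamma: A: 3>-1, B: 2>0, C: 0>-2, D: 6>2, E: 6>0.
Alpha vs Delta: A: 3>1, B: 2>1, C: 0>-1, D: 6>1, E: 6>2.
Alpha strictly beats every other strategy against every opponent action, so it is strictly dominant.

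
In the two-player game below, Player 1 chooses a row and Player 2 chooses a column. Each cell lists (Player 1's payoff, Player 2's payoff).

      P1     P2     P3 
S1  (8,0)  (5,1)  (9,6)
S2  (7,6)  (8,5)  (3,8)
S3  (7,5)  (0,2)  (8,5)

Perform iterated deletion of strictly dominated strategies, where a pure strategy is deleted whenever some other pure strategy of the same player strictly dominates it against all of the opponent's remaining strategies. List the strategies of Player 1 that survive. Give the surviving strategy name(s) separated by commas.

Row S3 is eliminated: S1 beats it against every remaining column (P1: 8>7, P2: 5>0, P3: 9>8).
For Player 2, P3 strictly dominates P1 on the remaining rows (S1: 6>0, S2: 8>6); eliminate P1.
Player 2's strategy P2 is strictly dominated by P3 (S1: 6>1, S2: 8>5) and is removed.
Row S2 is eliminated: S1 beats it against every remaining column (P3: 9>3).
Among the remaining strategies, none is strictly dominated by another pure strategy of the same player, so the elimination stops.
Surviving strategies — Player 1: {S1}; Player 2: {P3}.

S1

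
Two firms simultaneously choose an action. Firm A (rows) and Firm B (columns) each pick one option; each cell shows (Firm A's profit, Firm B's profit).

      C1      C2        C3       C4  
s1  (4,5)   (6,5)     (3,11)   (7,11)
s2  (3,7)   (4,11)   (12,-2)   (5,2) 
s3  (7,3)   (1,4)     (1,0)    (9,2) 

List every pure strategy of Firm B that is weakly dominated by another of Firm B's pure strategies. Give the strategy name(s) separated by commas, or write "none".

C1 is weakly dominated by C2 (s1: 5=5, s2: 11>7, s3: 4>3).
C2 is not dominated — it holds its own against C1 at s2 (11>7); C3 at s2 (11>-2); C4 at s2 (11>2).
C4 weakly dominates C3 — s1: 11=11, s2: 2>-2, s3: 2>0.
C4: no other strategy beats it everywhere (C1 at s1 (11>5); C2 at s1 (11>5); C3 at s2 (2>-2)).

C1, C3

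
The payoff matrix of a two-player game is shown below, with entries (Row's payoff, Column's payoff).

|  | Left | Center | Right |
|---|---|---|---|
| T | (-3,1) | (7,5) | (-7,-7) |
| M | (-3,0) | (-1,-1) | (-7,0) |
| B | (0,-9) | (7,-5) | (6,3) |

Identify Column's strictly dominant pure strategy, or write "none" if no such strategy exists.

none

Left fails to dominate Center at T (1<5).
Center fails to dominate Left at M (-1<0).
Right fails to dominate Left at T (-7<1).
No single strategy dominates all the others.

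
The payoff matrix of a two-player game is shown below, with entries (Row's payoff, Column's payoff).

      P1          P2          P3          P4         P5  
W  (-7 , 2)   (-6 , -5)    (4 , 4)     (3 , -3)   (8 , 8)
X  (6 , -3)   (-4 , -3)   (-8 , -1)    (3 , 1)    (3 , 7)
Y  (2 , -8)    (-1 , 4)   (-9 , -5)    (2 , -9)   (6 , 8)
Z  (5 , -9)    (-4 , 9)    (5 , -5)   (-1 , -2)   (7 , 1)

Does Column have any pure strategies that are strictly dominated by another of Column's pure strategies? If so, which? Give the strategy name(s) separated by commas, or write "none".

P1, P3, P4

P3 strictly dominates P1 — W: 4>2, X: -1>-3, Y: -5>-8, Z: -5>-9.
P2: no other strategy beats it everywhere (P1 at X (-3=-3); P3 at Y (4>-5); P4 at Y (4>-9); P5 at Z (9>1)).
P3 is strictly dominated by P5 (W: 8>4, X: 7>-1, Y: 8>-5, Z: 1>-5).
P5 strictly dominates P4 — W: 8>-3, X: 7>1, Y: 8>-9, Z: 1>-2.
Nothing dominates P5: P1 at W (8>2); P2 at W (8>-5); P3 at W (8>4); P4 at W (8>-3).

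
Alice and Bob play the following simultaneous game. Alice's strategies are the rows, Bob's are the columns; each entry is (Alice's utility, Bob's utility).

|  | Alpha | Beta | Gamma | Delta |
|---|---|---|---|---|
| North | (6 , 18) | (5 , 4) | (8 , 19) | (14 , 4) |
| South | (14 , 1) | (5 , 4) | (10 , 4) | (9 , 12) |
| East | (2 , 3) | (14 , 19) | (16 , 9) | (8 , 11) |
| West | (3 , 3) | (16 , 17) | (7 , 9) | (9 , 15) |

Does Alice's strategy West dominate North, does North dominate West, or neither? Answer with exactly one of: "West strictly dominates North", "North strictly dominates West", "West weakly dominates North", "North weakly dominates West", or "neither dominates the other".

Compare West to North across each opponent action: Alpha: 3<6, Beta: 16>5, Gamma: 7<8, Delta: 9<14.
West does better at Beta but worse at Alpha, Gamma, Delta; neither strategy dominates the other.

neither dominates the other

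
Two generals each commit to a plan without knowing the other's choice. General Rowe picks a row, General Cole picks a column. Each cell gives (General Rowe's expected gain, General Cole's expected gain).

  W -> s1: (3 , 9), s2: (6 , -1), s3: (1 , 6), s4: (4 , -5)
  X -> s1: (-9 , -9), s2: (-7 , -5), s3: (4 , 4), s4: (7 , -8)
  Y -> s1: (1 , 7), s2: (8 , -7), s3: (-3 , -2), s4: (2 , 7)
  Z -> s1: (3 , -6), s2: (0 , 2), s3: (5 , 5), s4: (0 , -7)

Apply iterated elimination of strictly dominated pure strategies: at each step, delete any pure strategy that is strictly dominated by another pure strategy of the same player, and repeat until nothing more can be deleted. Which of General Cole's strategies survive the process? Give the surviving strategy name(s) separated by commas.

s1, s3

Column s2 is eliminated: s3 beats it against every remaining row (W: 6>-1, X: 4>-5, Y: -2>-7, Z: 5>2).
General Rowe's strategy Y is strictly dominated by W (s1: 3>1, s3: 1>-3, s4: 4>2) and is removed.
For General Cole, s3 strictly dominates s4 on the remaining rows (W: 6>-5, X: 4>-8, Z: 5>-7); eliminate s4.
For General Rowe, Z strictly dominates X on the remaining columns (s1: 3>-9, s3: 5>4); eliminate X.
Among the remaining strategies, none is strictly dominated by another pure strategy of the same player, so the elimination stops.
Surviving strategies — General Rowe: {W, Z}; General Cole: {s1, s3}.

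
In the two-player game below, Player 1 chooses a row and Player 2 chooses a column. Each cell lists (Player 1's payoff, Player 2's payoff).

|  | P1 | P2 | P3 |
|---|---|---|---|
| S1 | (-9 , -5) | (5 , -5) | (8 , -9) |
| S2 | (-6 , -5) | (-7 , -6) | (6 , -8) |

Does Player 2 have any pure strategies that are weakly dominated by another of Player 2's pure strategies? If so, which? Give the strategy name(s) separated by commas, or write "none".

P2, P3

P1: no other strategy beats it everywhere (P2 at S2 (-5>-6); P3 at S1 (-5>-9)).
P1 weakly dominates P2 — S1: -5=-5, S2: -5>-6.
P3: dominated, since P1 does at least as well everywhere (S1: -5>-9, S2: -5>-8).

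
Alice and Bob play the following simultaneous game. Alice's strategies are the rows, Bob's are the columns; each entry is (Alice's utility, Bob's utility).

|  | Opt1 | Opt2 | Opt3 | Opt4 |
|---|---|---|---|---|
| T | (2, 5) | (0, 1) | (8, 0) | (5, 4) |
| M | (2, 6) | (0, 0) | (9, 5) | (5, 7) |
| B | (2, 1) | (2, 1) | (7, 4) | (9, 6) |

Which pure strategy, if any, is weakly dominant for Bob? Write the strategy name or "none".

none

Opt1 fails to dominate Opt3 at B (1<4).
Opt2 fails to dominate Opt1 at T (1<5).
Opt3 fails to dominate Opt1 at T (0<5).
Opt4 fails to dominate Opt1 at T (4<5).
No single strategy dominates all the others.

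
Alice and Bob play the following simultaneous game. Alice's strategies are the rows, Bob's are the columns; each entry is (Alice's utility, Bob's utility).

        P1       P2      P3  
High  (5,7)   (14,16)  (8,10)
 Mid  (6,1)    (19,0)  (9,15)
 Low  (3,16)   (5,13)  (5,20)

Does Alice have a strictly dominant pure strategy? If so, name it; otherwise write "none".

Mid vs High: P1: 6>5, P2: 19>14, P3: 9>8.
Mid vs Low: P1: 6>3, P2: 19>5, P3: 9>5.
Mid strictly beats every other strategy against every opponent action, so it is strictly dominant.

Mid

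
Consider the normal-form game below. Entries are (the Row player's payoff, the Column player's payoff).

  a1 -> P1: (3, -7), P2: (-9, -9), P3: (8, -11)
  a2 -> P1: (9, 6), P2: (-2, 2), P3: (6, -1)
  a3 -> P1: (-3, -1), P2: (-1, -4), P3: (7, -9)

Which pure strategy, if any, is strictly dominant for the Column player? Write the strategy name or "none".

P1 vs P2: a1: -7>-9, a2: 6>2, a3: -1>-4.
P1 vs P3: a1: -7>-11, a2: 6>-1, a3: -1>-9.
P1 strictly beats every other strategy against every opponent action, so it is strictly dominant.

P1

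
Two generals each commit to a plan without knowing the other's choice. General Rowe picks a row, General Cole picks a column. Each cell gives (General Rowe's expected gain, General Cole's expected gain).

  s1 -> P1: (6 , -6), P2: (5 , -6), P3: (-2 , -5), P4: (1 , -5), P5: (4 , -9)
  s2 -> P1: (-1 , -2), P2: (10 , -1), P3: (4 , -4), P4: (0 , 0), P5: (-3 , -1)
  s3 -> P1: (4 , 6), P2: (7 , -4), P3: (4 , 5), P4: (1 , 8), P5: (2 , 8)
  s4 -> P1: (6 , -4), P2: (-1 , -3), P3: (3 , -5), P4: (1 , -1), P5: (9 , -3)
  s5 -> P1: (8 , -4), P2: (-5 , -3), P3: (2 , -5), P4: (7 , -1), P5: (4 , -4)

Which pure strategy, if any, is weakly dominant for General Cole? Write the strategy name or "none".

P4 vs P1: s1: -5>-6, s2: 0>-2, s3: 8>6, s4: -1>-4, s5: -1>-4.
P4 vs P2: s1: -5>-6, s2: 0>-1, s3: 8>-4, s4: -1>-3, s5: -1>-3.
P4 vs P3: s1: -5=-5, s2: 0>-4, s3: 8>5, s4: -1>-5, s5: -1>-5.
P4 vs P5: s1: -5>-9, s2: 0>-1, s3: 8=8, s4: -1>-3, s5: -1>-4.
P4 is at least as good as every other strategy against every opponent action, so it is weakly dominant.

P4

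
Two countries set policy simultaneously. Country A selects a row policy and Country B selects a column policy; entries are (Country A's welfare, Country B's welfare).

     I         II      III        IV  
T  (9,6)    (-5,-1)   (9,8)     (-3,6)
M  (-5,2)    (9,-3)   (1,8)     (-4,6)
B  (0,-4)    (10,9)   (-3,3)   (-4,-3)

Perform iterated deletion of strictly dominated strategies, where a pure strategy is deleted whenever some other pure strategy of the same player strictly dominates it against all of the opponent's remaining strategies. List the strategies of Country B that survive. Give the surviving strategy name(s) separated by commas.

II, III

Column I is eliminated: III beats it against every remaining row (T: 8>6, M: 8>2, B: 3>-4).
For Country B, III strictly dominates IV on the remaining rows (T: 8>6, M: 8>6, B: 3>-3); eliminate IV.
Among the remaining strategies, none is strictly dominated by another pure strategy of the same player, so the elimination stops.
Surviving strategies — Country A: {T, M, B}; Country B: {II, III}.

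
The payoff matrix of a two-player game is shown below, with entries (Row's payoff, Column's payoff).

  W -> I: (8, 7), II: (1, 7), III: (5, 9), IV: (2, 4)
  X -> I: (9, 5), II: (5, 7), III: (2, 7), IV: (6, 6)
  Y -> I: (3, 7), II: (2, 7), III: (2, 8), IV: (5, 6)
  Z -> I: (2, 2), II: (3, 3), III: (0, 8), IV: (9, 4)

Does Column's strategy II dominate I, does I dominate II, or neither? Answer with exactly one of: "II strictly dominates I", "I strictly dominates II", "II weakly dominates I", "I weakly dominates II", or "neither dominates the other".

II's payoffs vs I's, by Row's action — W: 7=7, X: 7>5, Y: 7=7, Z: 3>2.
II is at least as good everywhere and strictly better somewhere (tied only at W, Y), so II weakly but not strictly dominates I.

II weakly dominates I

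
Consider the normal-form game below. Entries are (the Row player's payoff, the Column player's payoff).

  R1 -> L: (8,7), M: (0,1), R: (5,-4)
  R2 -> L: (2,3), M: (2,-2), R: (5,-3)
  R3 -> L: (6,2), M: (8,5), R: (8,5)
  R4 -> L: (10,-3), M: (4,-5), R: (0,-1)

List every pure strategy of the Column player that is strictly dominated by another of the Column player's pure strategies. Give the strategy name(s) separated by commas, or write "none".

none

L: no other strategy beats it everywhere (M at R1 (7>1); R at R1 (7>-4)).
Nothing dominates M: L at R3 (5>2); R at R1 (1>-4).
R is not dominated — it holds its own against L at R3 (5>2); M at R3 (5=5).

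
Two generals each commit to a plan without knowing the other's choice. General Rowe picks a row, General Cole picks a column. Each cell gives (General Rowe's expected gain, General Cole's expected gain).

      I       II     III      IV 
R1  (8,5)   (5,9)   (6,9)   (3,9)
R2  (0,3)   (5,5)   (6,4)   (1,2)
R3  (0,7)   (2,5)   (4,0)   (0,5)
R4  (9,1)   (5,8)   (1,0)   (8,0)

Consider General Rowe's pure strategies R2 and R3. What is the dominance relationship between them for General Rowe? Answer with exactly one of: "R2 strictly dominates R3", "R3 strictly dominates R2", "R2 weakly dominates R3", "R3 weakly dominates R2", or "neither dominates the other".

R2 weakly dominates R3

R2's payoffs vs R3's, by General Cole's action — I: 0=0, II: 5>2, III: 6>4, IV: 1>0.
R2 is at least as good everywhere and strictly better somewhere (tied only at I), so R2 weakly but not strictly dominates R3.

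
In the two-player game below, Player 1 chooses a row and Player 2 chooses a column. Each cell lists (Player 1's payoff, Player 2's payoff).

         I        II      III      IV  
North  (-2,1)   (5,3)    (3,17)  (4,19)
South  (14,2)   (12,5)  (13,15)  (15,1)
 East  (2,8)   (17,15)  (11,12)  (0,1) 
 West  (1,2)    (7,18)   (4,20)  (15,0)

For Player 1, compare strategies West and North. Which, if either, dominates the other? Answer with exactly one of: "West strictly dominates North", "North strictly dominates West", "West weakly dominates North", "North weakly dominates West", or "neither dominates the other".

West strictly dominates North

Compare West to North across each choice by Player 2: I: 1>-2, II: 7>5, III: 4>3, IV: 15>4.
West gives a strictly higher payoff against each choice by Player 2, so West strictly dominates North.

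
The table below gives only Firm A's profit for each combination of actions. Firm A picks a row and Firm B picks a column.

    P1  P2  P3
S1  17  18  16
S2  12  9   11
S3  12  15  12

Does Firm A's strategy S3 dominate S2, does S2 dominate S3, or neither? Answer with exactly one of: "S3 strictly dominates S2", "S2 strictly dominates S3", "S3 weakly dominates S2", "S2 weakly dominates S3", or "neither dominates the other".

S3's payoffs vs S2's, by Firm B's action — P1: 12=12, P2: 15>9, P3: 12>11.
S3 is at least as good everywhere and strictly better somewhere (tied only at P1), so S3 weakly but not strictly dominates S2.

S3 weakly dominates S2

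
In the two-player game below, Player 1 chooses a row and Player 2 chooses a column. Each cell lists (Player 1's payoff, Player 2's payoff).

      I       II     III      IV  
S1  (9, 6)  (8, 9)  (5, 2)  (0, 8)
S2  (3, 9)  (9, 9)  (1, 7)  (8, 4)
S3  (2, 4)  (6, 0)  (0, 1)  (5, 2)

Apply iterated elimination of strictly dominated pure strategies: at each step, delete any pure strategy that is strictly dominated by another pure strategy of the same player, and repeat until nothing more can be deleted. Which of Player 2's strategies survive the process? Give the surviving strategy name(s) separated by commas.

For Player 1, S2 strictly dominates S3 on the remaining columns (I: 3>2, II: 9>6, III: 1>0, IV: 8>5); eliminate S3.
Player 2's strategy III is strictly dominated by I (S1: 6>2, S2: 9>7) and is removed.
Player 2's strategy IV is strictly dominated by II (S1: 9>8, S2: 9>4) and is removed.
Among the remaining strategies, none is strictly dominated by another pure strategy of the same player, so the elimination stops.
Surviving strategies — Player 1: {S1, S2}; Player 2: {I, II}.

I, II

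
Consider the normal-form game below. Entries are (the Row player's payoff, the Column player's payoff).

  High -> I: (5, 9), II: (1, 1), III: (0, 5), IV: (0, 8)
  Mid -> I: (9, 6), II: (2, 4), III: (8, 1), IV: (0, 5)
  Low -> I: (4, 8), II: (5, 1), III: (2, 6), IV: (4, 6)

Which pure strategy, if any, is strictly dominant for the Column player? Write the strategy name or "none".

I vs II: High: 9>1, Mid: 6>4, Low: 8>1.
I vs III: High: 9>5, Mid: 6>1, Low: 8>6.
I vs IV: High: 9>8, Mid: 6>5, Low: 8>6.
I strictly beats every other strategy against every opponent action, so it is strictly dominant.

I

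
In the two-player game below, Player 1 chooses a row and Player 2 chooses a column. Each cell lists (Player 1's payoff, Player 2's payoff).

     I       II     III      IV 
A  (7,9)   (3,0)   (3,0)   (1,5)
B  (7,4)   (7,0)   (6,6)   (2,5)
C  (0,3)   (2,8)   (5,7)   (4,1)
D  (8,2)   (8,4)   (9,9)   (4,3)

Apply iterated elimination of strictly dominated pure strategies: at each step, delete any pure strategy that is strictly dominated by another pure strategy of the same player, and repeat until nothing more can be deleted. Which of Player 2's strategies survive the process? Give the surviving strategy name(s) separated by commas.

For Player 1, D strictly dominates A on the remaining columns (I: 8>7, II: 8>3, III: 9>3, IV: 4>1); eliminate A.
Player 1's strategy B is strictly dominated by D (I: 8>7, II: 8>7, III: 9>6, IV: 4>2) and is removed.
Column I is eliminated: II beats it against every remaining row (C: 8>3, D: 4>2).
For Player 2, II strictly dominates IV on the remaining rows (C: 8>1, D: 4>3); eliminate IV.
Row C is eliminated: D beats it against every remaining column (II: 8>2, III: 9>5).
Column II is eliminated: III beats it against every remaining row (D: 9>4).
Among the remaining strategies, none is strictly dominated by another pure strategy of the same player, so the elimination stops.
Surviving strategies — Player 1: {D}; Player 2: {III}.

III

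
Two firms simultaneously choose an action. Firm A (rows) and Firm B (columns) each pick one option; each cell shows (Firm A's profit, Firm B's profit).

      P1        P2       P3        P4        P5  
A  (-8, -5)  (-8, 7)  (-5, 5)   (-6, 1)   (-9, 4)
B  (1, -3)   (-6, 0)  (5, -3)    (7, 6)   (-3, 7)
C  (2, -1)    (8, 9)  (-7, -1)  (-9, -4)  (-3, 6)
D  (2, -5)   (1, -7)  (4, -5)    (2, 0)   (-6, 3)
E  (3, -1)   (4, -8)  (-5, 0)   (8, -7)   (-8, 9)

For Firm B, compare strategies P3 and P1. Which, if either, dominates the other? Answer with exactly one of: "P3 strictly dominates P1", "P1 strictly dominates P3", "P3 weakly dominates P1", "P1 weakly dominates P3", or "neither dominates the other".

P3 weakly dominates P1

Compare P3 to P1 across each choice by Firm A: A: 5>-5, B: -3=-3, C: -1=-1, D: -5=-5, E: 0>-1.
P3 is at least as good everywhere and strictly better somewhere (tied only at B, C, D), so P3 weakly but not strictly dominates P1.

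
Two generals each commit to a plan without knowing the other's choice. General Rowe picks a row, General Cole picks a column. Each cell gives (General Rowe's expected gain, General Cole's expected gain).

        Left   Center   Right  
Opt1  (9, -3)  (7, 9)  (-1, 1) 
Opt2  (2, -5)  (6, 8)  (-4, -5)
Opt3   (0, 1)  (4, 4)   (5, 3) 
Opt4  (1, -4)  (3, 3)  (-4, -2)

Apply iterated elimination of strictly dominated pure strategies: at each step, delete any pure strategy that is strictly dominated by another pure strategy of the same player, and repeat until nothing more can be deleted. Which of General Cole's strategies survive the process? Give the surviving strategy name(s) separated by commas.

Row Opt2 is eliminated: Opt1 beats it against every remaining column (Left: 9>2, Center: 7>6, Right: -1>-4).
For General Rowe, Opt1 strictly dominates Opt4 on the remaining columns (Left: 9>1, Center: 7>3, Right: -1>-4); eliminate Opt4.
General Cole's strategy Left is strictly dominated by Center (Opt1: 9>-3, Opt3: 4>1) and is removed.
For General Cole, Center strictly dominates Right on the remaining rows (Opt1: 9>1, Opt3: 4>3); eliminate Right.
General Rowe's strategy Opt3 is strictly dominated by Opt1 (Center: 7>4) and is removed.
Among the remaining strategies, none is strictly dominated by another pure strategy of the same player, so the elimination stops.
Surviving strategies — General Rowe: {Opt1}; General Cole: {Center}.

Center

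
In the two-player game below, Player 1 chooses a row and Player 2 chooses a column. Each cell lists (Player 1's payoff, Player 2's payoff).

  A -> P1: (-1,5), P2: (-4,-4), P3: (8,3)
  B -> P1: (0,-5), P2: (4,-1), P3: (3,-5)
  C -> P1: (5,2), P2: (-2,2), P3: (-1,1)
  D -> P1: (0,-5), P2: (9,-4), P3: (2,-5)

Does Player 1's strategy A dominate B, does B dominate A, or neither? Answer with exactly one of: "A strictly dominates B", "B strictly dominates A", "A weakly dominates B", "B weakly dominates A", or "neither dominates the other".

neither dominates the other

A's payoffs vs B's, by Player 2's action — P1: -1<0, P2: -4<4, P3: 8>3.
A does better at P3 but worse at P1, P2; neither strategy dominates the other.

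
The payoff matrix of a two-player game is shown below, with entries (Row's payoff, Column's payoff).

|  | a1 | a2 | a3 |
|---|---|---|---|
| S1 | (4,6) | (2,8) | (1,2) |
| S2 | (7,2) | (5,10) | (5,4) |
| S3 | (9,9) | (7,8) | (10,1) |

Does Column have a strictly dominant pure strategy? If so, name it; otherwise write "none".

none

a1 fails to dominate a2 at S1 (6<8).
a2 fails to dominate a1 at S3 (8<9).
a3 fails to dominate a1 at S1 (2<6).
No single strategy dominates all the others.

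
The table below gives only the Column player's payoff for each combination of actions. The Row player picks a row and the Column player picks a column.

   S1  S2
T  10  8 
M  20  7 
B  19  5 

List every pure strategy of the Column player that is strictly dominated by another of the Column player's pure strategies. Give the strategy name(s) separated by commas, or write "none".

S2

S1: no other strategy beats it everywhere (S2 at T (10>8)).
S1 strictly dominates S2 — T: 10>8, M: 20>7, B: 19>5.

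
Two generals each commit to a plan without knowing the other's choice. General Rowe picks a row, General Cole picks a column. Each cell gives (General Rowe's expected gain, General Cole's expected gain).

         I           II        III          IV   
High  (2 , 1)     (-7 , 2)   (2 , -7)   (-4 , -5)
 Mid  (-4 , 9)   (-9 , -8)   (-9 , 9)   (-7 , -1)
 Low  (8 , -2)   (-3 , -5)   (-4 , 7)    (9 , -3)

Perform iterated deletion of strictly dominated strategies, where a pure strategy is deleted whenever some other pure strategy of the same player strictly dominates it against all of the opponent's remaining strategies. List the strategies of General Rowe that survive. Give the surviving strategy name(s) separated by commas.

High, Low

General Rowe's strategy Mid is strictly dominated by High (I: 2>-4, II: -7>-9, III: 2>-9, IV: -4>-7) and is removed.
Column IV is eliminated: I beats it against every remaining row (High: 1>-5, Low: -2>-3).
Among the remaining strategies, none is strictly dominated by another pure strategy of the same player, so the elimination stops.
Surviving strategies — General Rowe: {High, Low}; General Cole: {I, II, III}.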